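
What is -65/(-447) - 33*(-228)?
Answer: 3363293/447 ≈ 7524.1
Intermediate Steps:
-65/(-447) - 33*(-228) = -65*(-1/447) + 7524 = 65/447 + 7524 = 3363293/447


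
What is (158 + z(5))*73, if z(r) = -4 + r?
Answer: 11607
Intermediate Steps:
(158 + z(5))*73 = (158 + (-4 + 5))*73 = (158 + 1)*73 = 159*73 = 11607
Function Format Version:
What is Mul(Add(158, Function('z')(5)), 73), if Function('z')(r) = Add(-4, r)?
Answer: 11607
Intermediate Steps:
Mul(Add(158, Function('z')(5)), 73) = Mul(Add(158, Add(-4, 5)), 73) = Mul(Add(158, 1), 73) = Mul(159, 73) = 11607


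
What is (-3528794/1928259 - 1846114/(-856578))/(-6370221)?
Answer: -8137858009/159420015466640487 ≈ -5.1047e-8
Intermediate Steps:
(-3528794/1928259 - 1846114/(-856578))/(-6370221) = (-3528794*1/1928259 - 1846114*(-1/856578))*(-1/6370221) = (-3528794/1928259 + 923057/428289)*(-1/6370221) = (89516438099/275284039617)*(-1/6370221) = -8137858009/159420015466640487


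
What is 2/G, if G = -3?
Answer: -2/3 ≈ -0.66667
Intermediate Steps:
2/G = 2/(-3) = 2*(-1/3) = -2/3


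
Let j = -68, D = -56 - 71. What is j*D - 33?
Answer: 8603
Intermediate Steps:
D = -127
j*D - 33 = -68*(-127) - 33 = 8636 - 33 = 8603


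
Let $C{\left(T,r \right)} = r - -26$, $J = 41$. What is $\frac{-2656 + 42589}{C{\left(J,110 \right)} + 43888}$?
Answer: $\frac{39933}{44024} \approx 0.90707$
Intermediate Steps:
$C{\left(T,r \right)} = 26 + r$ ($C{\left(T,r \right)} = r + 26 = 26 + r$)
$\frac{-2656 + 42589}{C{\left(J,110 \right)} + 43888} = \frac{-2656 + 42589}{\left(26 + 110\right) + 43888} = \frac{39933}{136 + 43888} = \frac{39933}{44024}$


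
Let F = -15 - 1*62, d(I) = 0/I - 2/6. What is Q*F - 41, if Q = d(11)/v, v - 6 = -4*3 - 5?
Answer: -130/3 ≈ -43.333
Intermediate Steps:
d(I) = -1/3 (d(I) = 0 - 2*1/6 = 0 - 1/3 = -1/3)
v = -11 (v = 6 + (-4*3 - 5) = 6 + (-12 - 5) = 6 - 17 = -11)
Q = 1/33 (Q = -1/3/(-11) = -1/3*(-1/11) = 1/33 ≈ 0.030303)
F = -77 (F = -15 - 62 = -77)
Q*F - 41 = (1/33)*(-77) - 41 = -7/3 - 41 = -130/3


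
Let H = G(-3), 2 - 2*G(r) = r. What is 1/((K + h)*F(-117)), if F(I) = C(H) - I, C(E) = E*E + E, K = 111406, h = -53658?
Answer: 1/7261811 ≈ 1.3771e-7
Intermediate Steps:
G(r) = 1 - r/2
H = 5/2 (H = 1 - ½*(-3) = 1 + 3/2 = 5/2 ≈ 2.5000)
C(E) = E + E² (C(E) = E² + E = E + E²)
F(I) = 35/4 - I (F(I) = 5*(1 + 5/2)/2 - I = (5/2)*(7/2) - I = 35/4 - I)
1/((K + h)*F(-117)) = 1/((111406 - 53658)*(35/4 - 1*(-117))) = 1/(57748*(35/4 + 117)) = 1/(57748*(503/4)) = (1/57748)*(4/503) = 1/7261811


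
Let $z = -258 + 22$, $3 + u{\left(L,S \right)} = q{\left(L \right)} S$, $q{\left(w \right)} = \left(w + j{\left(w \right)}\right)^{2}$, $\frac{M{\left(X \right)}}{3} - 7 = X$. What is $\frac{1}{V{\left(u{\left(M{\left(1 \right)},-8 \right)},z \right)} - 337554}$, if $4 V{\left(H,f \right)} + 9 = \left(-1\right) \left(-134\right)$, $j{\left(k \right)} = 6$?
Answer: $- \frac{4}{1350091} \approx -2.9628 \cdot 10^{-6}$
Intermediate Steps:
$M{\left(X \right)} = 21 + 3 X$
$q{\left(w \right)} = \left(6 + w\right)^{2}$ ($q{\left(w \right)} = \left(w + 6\right)^{2} = \left(6 + w\right)^{2}$)
$u{\left(L,S \right)} = -3 + S \left(6 + L\right)^{2}$ ($u{\left(L,S \right)} = -3 + \left(6 + L\right)^{2} S = -3 + S \left(6 + L\right)^{2}$)
$z = -236$
$V{\left(H,f \right)} = \frac{125}{4}$ ($V{\left(H,f \right)} = - \frac{9}{4} + \frac{\left(-1\right) \left(-134\right)}{4} = - \frac{9}{4} + \frac{1}{4} \cdot 134 = - \frac{9}{4} + \frac{67}{2} = \frac{125}{4}$)
$\frac{1}{V{\left(u{\left(M{\left(1 \right)},-8 \right)},z \right)} - 337554} = \frac{1}{\frac{125}{4} - 337554} = \frac{1}{- \frac{1350091}{4}} = - \frac{4}{1350091}$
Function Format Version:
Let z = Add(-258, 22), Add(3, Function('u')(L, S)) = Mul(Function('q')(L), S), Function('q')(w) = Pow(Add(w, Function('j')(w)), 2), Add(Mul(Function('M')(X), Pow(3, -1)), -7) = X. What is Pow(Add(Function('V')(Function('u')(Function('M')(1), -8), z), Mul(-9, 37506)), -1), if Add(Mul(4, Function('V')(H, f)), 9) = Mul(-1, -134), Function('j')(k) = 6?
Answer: Rational(-4, 1350091) ≈ -2.9628e-6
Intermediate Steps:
Function('M')(X) = Add(21, Mul(3, X))
Function('q')(w) = Pow(Add(6, w), 2) (Function('q')(w) = Pow(Add(w, 6), 2) = Pow(Add(6, w), 2))
Function('u')(L, S) = Add(-3, Mul(S, Pow(Add(6, L), 2))) (Function('u')(L, S) = Add(-3, Mul(Pow(Add(6, L), 2), S)) = Add(-3, Mul(S, Pow(Add(6, L), 2))))
z = -236
Function('V')(H, f) = Rational(125, 4) (Function('V')(H, f) = Add(Rational(-9, 4), Mul(Rational(1, 4), Mul(-1, -134))) = Add(Rational(-9, 4), Mul(Rational(1, 4), 134)) = Add(Rational(-9, 4), Rational(67, 2)) = Rational(125, 4))
Pow(Add(Function('V')(Function('u')(Function('M')(1), -8), z), Mul(-9, 37506)), -1) = Pow(Add(Rational(125, 4), Mul(-9, 37506)), -1) = Pow(Add(Rational(125, 4), -337554), -1) = Pow(Rational(-1350091, 4), -1) = Rational(-4, 1350091)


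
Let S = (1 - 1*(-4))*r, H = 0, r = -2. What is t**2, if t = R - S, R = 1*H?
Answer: 100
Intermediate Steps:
S = -10 (S = (1 - 1*(-4))*(-2) = (1 + 4)*(-2) = 5*(-2) = -10)
R = 0 (R = 1*0 = 0)
t = 10 (t = 0 - 1*(-10) = 0 + 10 = 10)
t**2 = 10**2 = 100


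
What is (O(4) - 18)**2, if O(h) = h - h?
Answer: 324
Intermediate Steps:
O(h) = 0
(O(4) - 18)**2 = (0 - 18)**2 = (-18)**2 = 324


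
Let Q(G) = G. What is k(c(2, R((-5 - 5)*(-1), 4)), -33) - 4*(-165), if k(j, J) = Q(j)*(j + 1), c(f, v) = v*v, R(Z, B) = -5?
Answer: 1310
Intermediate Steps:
c(f, v) = v²
k(j, J) = j*(1 + j) (k(j, J) = j*(j + 1) = j*(1 + j))
k(c(2, R((-5 - 5)*(-1), 4)), -33) - 4*(-165) = (-5)²*(1 + (-5)²) - 4*(-165) = 25*(1 + 25) - 1*(-660) = 25*26 + 660 = 650 + 660 = 1310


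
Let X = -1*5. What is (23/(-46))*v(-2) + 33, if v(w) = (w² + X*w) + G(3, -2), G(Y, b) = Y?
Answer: 49/2 ≈ 24.500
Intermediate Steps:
X = -5
v(w) = 3 + w² - 5*w (v(w) = (w² - 5*w) + 3 = 3 + w² - 5*w)
(23/(-46))*v(-2) + 33 = (23/(-46))*(3 + (-2)² - 5*(-2)) + 33 = (23*(-1/46))*(3 + 4 + 10) + 33 = -½*17 + 33 = -17/2 + 33 = 49/2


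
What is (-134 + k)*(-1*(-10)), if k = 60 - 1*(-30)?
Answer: -440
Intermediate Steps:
k = 90 (k = 60 + 30 = 90)
(-134 + k)*(-1*(-10)) = (-134 + 90)*(-1*(-10)) = -44*10 = -440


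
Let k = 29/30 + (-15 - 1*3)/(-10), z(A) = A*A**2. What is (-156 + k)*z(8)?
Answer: -1176832/15 ≈ -78456.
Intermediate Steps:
z(A) = A**3
k = 83/30 (k = 29*(1/30) + (-15 - 3)*(-1/10) = 29/30 - 18*(-1/10) = 29/30 + 9/5 = 83/30 ≈ 2.7667)
(-156 + k)*z(8) = (-156 + 83/30)*8**3 = -4597/30*512 = -1176832/15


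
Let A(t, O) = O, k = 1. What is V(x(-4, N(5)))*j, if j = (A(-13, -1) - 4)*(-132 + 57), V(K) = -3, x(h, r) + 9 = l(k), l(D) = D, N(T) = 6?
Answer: -1125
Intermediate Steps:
x(h, r) = -8 (x(h, r) = -9 + 1 = -8)
j = 375 (j = (-1 - 4)*(-132 + 57) = -5*(-75) = 375)
V(x(-4, N(5)))*j = -3*375 = -1125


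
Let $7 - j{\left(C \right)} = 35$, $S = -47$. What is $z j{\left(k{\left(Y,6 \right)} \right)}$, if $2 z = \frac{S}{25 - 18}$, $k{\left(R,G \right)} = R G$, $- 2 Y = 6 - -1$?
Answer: $94$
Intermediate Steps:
$Y = - \frac{7}{2}$ ($Y = - \frac{6 - -1}{2} = - \frac{6 + 1}{2} = \left(- \frac{1}{2}\right) 7 = - \frac{7}{2} \approx -3.5$)
$k{\left(R,G \right)} = G R$
$j{\left(C \right)} = -28$ ($j{\left(C \right)} = 7 - 35 = -28$)
$z = - \frac{47}{14}$ ($z = \frac{\left(-47\right) \frac{1}{25 - 18}}{2} = \frac{\left(-47\right) \frac{1}{7}}{2} = \frac{1}{2} \left(- \frac{47}{7}\right) = - \frac{47}{14} \approx -3.3571$)
$z j{\left(k{\left(Y,6 \right)} \right)} = \left(- \frac{47}{14}\right) \left(-28\right) = 94$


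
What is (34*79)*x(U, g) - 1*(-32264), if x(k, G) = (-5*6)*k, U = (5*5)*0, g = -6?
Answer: 32264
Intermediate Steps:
U = 0 (U = 25*0 = 0)
x(k, G) = -30*k
(34*79)*x(U, g) - 1*(-32264) = (34*79)*(-30*0) - 1*(-32264) = 2686*0 + 32264 = 0 + 32264 = 32264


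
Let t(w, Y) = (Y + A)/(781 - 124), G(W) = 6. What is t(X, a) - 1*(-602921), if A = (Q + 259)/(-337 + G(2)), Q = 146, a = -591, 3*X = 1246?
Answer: 43705075027/72489 ≈ 6.0292e+5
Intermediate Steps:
X = 1246/3 (X = (1/3)*1246 = 1246/3 ≈ 415.33)
A = -405/331 (A = (146 + 259)/(-337 + 6) = 405/(-331) = 405*(-1/331) = -405/331 ≈ -1.2236)
t(w, Y) = -45/24163 + Y/657 (t(w, Y) = (Y - 405/331)/(781 - 124) = (-405/331 + Y)/657 = (-405/331 + Y)*(1/657) = -45/24163 + Y/657)
t(X, a) - 1*(-602921) = (-45/24163 + (1/657)*(-591)) - 1*(-602921) = (-45/24163 - 197/219) + 602921 = -65342/72489 + 602921 = 43705075027/72489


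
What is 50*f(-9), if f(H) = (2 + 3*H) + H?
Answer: -1700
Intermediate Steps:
f(H) = 2 + 4*H
50*f(-9) = 50*(2 + 4*(-9)) = 50*(2 - 36) = 50*(-34) = -1700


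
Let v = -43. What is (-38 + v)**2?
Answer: 6561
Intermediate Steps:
(-38 + v)**2 = (-38 - 43)**2 = (-81)**2 = 6561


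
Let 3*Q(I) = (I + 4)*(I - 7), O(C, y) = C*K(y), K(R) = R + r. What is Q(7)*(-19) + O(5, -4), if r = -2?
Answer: -30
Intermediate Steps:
K(R) = -2 + R (K(R) = R - 2 = -2 + R)
O(C, y) = C*(-2 + y)
Q(I) = (-7 + I)*(4 + I)/3 (Q(I) = ((I + 4)*(I - 7))/3 = ((4 + I)*(-7 + I))/3 = ((-7 + I)*(4 + I))/3 = (-7 + I)*(4 + I)/3)
Q(7)*(-19) + O(5, -4) = (-28/3 - 1*7 + (⅓)*7²)*(-19) + 5*(-2 - 4) = (-28/3 - 7 + (⅓)*49)*(-19) + 5*(-6) = (-28/3 - 7 + 49/3)*(-19) - 30 = 0*(-19) - 30 = 0 - 30 = -30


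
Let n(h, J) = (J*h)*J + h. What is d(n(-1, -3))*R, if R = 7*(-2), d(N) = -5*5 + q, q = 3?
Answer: 308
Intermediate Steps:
n(h, J) = h + h*J² (n(h, J) = h*J² + h = h + h*J²)
d(N) = -22 (d(N) = -5*5 + 3 = -25 + 3 = -22)
R = -14
d(n(-1, -3))*R = -22*(-14) = 308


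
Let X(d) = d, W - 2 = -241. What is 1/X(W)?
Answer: -1/239 ≈ -0.0041841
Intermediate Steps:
W = -239 (W = 2 - 241 = -239)
1/X(W) = 1/(-239) = -1/239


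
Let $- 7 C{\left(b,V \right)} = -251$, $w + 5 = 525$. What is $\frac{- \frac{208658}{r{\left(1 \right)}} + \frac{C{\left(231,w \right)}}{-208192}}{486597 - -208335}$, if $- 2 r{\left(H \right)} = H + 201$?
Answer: $\frac{304086459001}{102288253041408} \approx 0.0029728$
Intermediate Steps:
$w = 520$ ($w = -5 + 525 = 520$)
$C{\left(b,V \right)} = \frac{251}{7}$ ($C{\left(b,V \right)} = \left(- \frac{1}{7}\right) \left(-251\right) = \frac{251}{7}$)
$r{\left(H \right)} = - \frac{201}{2} - \frac{H}{2}$ ($r{\left(H \right)} = - \frac{H + 201}{2} = - \frac{201 + H}{2} = - \frac{201}{2} - \frac{H}{2}$)
$\frac{- \frac{208658}{r{\left(1 \right)}} + \frac{C{\left(231,w \right)}}{-208192}}{486597 - -208335} = \frac{- \frac{208658}{- \frac{201}{2} - \frac{1}{2}} + \frac{251}{7 \left(-208192\right)}}{486597 - -208335} = \frac{- \frac{208658}{- \frac{201}{2} - \frac{1}{2}} + \frac{251}{7} \left(- \frac{1}{208192}\right)}{486597 + 208335} = \frac{- \frac{208658}{-101} - \frac{251}{1457344}}{694932} = \left(\left(-208658\right) \left(- \frac{1}{101}\right) - \frac{251}{1457344}\right) \frac{1}{694932} = \left(\frac{208658}{101} - \frac{251}{1457344}\right) \frac{1}{694932} = \frac{304086459001}{147191744} \cdot \frac{1}{694932} = \frac{304086459001}{102288253041408}$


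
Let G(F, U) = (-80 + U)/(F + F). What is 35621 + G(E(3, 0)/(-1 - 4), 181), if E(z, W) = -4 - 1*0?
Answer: 285473/8 ≈ 35684.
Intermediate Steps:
E(z, W) = -4 (E(z, W) = -4 + 0 = -4)
G(F, U) = (-80 + U)/(2*F) (G(F, U) = (-80 + U)/((2*F)) = (-80 + U)*(1/(2*F)) = (-80 + U)/(2*F))
35621 + G(E(3, 0)/(-1 - 4), 181) = 35621 + (-80 + 181)/(2*((-4/(-1 - 4)))) = 35621 + (1/2)*101/(-4/(-5)) = 35621 + (1/2)*101/(-4*(-1/5)) = 35621 + (1/2)*101/(4/5) = 35621 + (1/2)*(5/4)*101 = 35621 + 505/8 = 285473/8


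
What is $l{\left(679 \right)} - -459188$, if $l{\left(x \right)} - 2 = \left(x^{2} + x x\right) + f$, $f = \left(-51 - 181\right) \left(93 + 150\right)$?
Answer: $1324896$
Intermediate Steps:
$f = -56376$ ($f = \left(-232\right) 243 = -56376$)
$l{\left(x \right)} = -56374 + 2 x^{2}$ ($l{\left(x \right)} = 2 - \left(56376 - x^{2} - x x\right) = 2 + \left(\left(x^{2} + x^{2}\right) - 56376\right) = 2 + \left(2 x^{2} - 56376\right) = 2 + \left(-56376 + 2 x^{2}\right) = -56374 + 2 x^{2}$)
$l{\left(679 \right)} - -459188 = \left(-56374 + 2 \cdot 679^{2}\right) - -459188 = \left(-56374 + 2 \cdot 461041\right) + 459188 = \left(-56374 + 922082\right) + 459188 = 865708 + 459188 = 1324896$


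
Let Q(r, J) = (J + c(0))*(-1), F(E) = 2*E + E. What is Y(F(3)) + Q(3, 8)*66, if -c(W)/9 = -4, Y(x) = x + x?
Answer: -2886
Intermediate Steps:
F(E) = 3*E
Y(x) = 2*x
c(W) = 36 (c(W) = -9*(-4) = 36)
Q(r, J) = -36 - J (Q(r, J) = (J + 36)*(-1) = (36 + J)*(-1) = -36 - J)
Y(F(3)) + Q(3, 8)*66 = 2*(3*3) + (-36 - 1*8)*66 = 2*9 + (-36 - 8)*66 = 18 - 44*66 = 18 - 2904 = -2886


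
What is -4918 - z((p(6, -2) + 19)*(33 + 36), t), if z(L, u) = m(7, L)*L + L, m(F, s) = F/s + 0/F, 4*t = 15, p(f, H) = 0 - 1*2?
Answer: -6098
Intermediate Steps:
p(f, H) = -2 (p(f, H) = 0 - 2 = -2)
t = 15/4 (t = (1/4)*15 = 15/4 ≈ 3.7500)
m(F, s) = F/s (m(F, s) = F/s + 0 = F/s)
z(L, u) = 7 + L (z(L, u) = (7/L)*L + L = 7 + L)
-4918 - z((p(6, -2) + 19)*(33 + 36), t) = -4918 - (7 + (-2 + 19)*(33 + 36)) = -4918 - (7 + 17*69) = -4918 - (7 + 1173) = -4918 - 1*1180 = -4918 - 1180 = -6098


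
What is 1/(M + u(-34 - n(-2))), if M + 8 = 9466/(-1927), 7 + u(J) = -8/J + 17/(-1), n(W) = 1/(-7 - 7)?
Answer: -915325/33570926 ≈ -0.027265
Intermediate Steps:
n(W) = -1/14 (n(W) = 1/(-14) = -1/14)
u(J) = -24 - 8/J (u(J) = -7 + (-8/J + 17/(-1)) = -7 + (-8/J + 17*(-1)) = -7 + (-8/J - 17) = -7 + (-17 - 8/J) = -24 - 8/J)
M = -24882/1927 (M = -8 + 9466/(-1927) = -8 + 9466*(-1/1927) = -8 - 9466/1927 = -24882/1927 ≈ -12.912)
1/(M + u(-34 - n(-2))) = 1/(-24882/1927 + (-24 - 8/(-34 - 1*(-1/14)))) = 1/(-24882/1927 + (-24 - 8/(-34 + 1/14))) = 1/(-24882/1927 + (-24 - 8/(-475/14))) = 1/(-24882/1927 + (-24 - 8*(-14/475))) = 1/(-24882/1927 + (-24 + 112/475)) = 1/(-24882/1927 - 11288/475) = 1/(-33570926/915325) = -915325/33570926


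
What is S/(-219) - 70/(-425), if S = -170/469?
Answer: 1452404/8730435 ≈ 0.16636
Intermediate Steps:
S = -170/469 (S = -170*1/469 = -170/469 ≈ -0.36247)
S/(-219) - 70/(-425) = -170/469/(-219) - 70/(-425) = -170/469*(-1/219) - 70*(-1/425) = 170/102711 + 14/85 = 1452404/8730435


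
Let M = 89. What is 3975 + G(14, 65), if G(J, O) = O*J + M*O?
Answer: 10670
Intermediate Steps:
G(J, O) = 89*O + J*O (G(J, O) = O*J + 89*O = J*O + 89*O = 89*O + J*O)
3975 + G(14, 65) = 3975 + 65*(89 + 14) = 3975 + 65*103 = 3975 + 6695 = 10670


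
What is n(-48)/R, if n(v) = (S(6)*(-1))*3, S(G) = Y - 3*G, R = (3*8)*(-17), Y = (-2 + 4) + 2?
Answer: -7/68 ≈ -0.10294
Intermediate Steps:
Y = 4 (Y = 2 + 2 = 4)
R = -408 (R = 24*(-17) = -408)
S(G) = 4 - 3*G
n(v) = 42 (n(v) = ((4 - 3*6)*(-1))*3 = ((4 - 18)*(-1))*3 = -14*(-1)*3 = 14*3 = 42)
n(-48)/R = 42/(-408) = 42*(-1/408) = -7/68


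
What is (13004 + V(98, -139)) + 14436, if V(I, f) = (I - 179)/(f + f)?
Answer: 7628401/278 ≈ 27440.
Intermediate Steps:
V(I, f) = (-179 + I)/(2*f) (V(I, f) = (-179 + I)/((2*f)) = (-179 + I)*(1/(2*f)) = (-179 + I)/(2*f))
(13004 + V(98, -139)) + 14436 = (13004 + (½)*(-179 + 98)/(-139)) + 14436 = (13004 + (½)*(-1/139)*(-81)) + 14436 = (13004 + 81/278) + 14436 = 3615193/278 + 14436 = 7628401/278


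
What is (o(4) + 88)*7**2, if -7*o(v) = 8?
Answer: 4256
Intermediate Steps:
o(v) = -8/7 (o(v) = -1/7*8 = -8/7)
(o(4) + 88)*7**2 = (-8/7 + 88)*7**2 = (608/7)*49 = 4256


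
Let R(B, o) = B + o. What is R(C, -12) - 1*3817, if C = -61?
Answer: -3890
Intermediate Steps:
R(C, -12) - 1*3817 = (-61 - 12) - 1*3817 = -73 - 3817 = -3890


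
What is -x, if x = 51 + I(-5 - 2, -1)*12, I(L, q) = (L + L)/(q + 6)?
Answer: -87/5 ≈ -17.400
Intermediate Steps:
I(L, q) = 2*L/(6 + q) (I(L, q) = (2*L)/(6 + q) = 2*L/(6 + q))
x = 87/5 (x = 51 + (2*(-5 - 2)/(6 - 1))*12 = 51 + (2*(-7)/5)*12 = 51 + (2*(-7)*(⅕))*12 = 51 - 14/5*12 = 51 - 168/5 = 87/5 ≈ 17.400)
-x = -1*87/5 = -87/5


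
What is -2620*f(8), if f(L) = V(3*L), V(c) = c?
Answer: -62880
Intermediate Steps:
f(L) = 3*L
-2620*f(8) = -7860*8 = -2620*24 = -62880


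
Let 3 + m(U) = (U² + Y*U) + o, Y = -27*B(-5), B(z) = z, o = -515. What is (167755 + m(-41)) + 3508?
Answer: 166891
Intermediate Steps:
Y = 135 (Y = -27*(-5) = 135)
m(U) = -518 + U² + 135*U (m(U) = -3 + ((U² + 135*U) - 515) = -3 + (-515 + U² + 135*U) = -518 + U² + 135*U)
(167755 + m(-41)) + 3508 = (167755 + (-518 + (-41)² + 135*(-41))) + 3508 = (167755 + (-518 + 1681 - 5535)) + 3508 = (167755 - 4372) + 3508 = 163383 + 3508 = 166891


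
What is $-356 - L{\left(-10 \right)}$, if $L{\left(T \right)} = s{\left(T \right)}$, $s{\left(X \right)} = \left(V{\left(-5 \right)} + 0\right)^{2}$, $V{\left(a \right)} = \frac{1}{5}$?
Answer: $- \frac{8901}{25} \approx -356.04$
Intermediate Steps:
$V{\left(a \right)} = \frac{1}{5}$
$s{\left(X \right)} = \frac{1}{25}$ ($s{\left(X \right)} = \left(\frac{1}{5} + 0\right)^{2} = \left(\frac{1}{5}\right)^{2} = \frac{1}{25}$)
$L{\left(T \right)} = \frac{1}{25}$
$-356 - L{\left(-10 \right)} = -356 - \frac{1}{25} = - \frac{8901}{25}$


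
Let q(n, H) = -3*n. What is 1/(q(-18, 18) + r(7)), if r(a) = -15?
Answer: 1/39 ≈ 0.025641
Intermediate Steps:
1/(q(-18, 18) + r(7)) = 1/(-3*(-18) - 15) = 1/(54 - 15) = 1/39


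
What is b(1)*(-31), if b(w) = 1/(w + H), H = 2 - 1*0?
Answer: -31/3 ≈ -10.333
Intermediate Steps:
H = 2 (H = 2 + 0 = 2)
b(w) = 1/(2 + w) (b(w) = 1/(w + 2) = 1/(2 + w))
b(1)*(-31) = -31/(2 + 1) = -31/3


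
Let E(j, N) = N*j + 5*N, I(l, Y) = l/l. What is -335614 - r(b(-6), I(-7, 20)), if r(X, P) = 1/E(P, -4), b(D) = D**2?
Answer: -8054735/24 ≈ -3.3561e+5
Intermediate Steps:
I(l, Y) = 1
E(j, N) = 5*N + N*j
r(X, P) = 1/(-20 - 4*P) (r(X, P) = 1/(-4*(5 + P)) = 1/(-20 - 4*P))
-335614 - r(b(-6), I(-7, 20)) = -335614 - 1/(4*(-5 - 1*1)) = -335614 - 1/(4*(-5 - 1)) = -335614 - 1/(4*(-6)) = -335614 - (-1)/(4*6) = -335614 - 1*(-1/24) = -335614 + 1/24 = -8054735/24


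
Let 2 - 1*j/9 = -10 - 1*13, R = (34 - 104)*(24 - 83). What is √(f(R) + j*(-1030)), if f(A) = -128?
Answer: I*√231878 ≈ 481.54*I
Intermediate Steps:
R = 4130 (R = -70*(-59) = 4130)
j = 225 (j = 18 - 9*(-10 - 1*13) = 18 - 9*(-10 - 13) = 18 - 9*(-23) = 18 + 207 = 225)
√(f(R) + j*(-1030)) = √(-128 + 225*(-1030)) = √(-128 - 231750) = √(-231878) = I*√231878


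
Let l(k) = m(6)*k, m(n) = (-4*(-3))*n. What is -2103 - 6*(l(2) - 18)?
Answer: -2859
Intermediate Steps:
m(n) = 12*n
l(k) = 72*k (l(k) = (12*6)*k = 72*k)
-2103 - 6*(l(2) - 18) = -2103 - 6*(72*2 - 18) = -2103 - 6*(144 - 18) = -2103 - 6*126 = -2103 - 756 = -2859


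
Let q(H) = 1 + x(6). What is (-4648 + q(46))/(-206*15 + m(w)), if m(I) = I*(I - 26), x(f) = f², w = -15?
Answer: 1537/825 ≈ 1.8630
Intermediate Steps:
q(H) = 37 (q(H) = 1 + 6² = 1 + 36 = 37)
m(I) = I*(-26 + I)
(-4648 + q(46))/(-206*15 + m(w)) = (-4648 + 37)/(-206*15 - 15*(-26 - 15)) = -4611/(-3090 - 15*(-41)) = -4611/(-3090 + 615) = -4611/(-2475) = -4611*(-1/2475) = 1537/825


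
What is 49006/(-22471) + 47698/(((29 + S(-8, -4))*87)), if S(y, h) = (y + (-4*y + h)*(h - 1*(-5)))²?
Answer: -757229180/838685133 ≈ -0.90288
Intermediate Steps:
S(y, h) = (y + (5 + h)*(h - 4*y))² (S(y, h) = (y + (h - 4*y)*(h + 5))² = (y + (h - 4*y)*(5 + h))² = (y + (5 + h)*(h - 4*y))²)
49006/(-22471) + 47698/(((29 + S(-8, -4))*87)) = 49006/(-22471) + 47698/(((29 + ((-4)² - 19*(-8) + 5*(-4) - 4*(-4)*(-8))²)*87)) = 49006*(-1/22471) + 47698/(((29 + (16 + 152 - 20 - 128)²)*87)) = -49006/22471 + 47698/(((29 + 20²)*87)) = -49006/22471 + 47698/(((29 + 400)*87)) = -49006/22471 + 47698/((429*87)) = -49006/22471 + 47698/37323 = -757229180/838685133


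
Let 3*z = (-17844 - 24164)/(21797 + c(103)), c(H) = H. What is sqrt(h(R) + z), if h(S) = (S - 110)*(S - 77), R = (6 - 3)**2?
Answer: sqrt(8234137054)/1095 ≈ 82.870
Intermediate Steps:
R = 9 (R = 3**2 = 9)
h(S) = (-110 + S)*(-77 + S)
z = -10502/16425 (z = ((-17844 - 24164)/(21797 + 103))/3 = (-42008/21900)/3 = (-42008*1/21900)/3 = (1/3)*(-10502/5475) = -10502/16425 ≈ -0.63939)
sqrt(h(R) + z) = sqrt((8470 + 9**2 - 187*9) - 10502/16425) = sqrt((8470 + 81 - 1683) - 10502/16425) = sqrt(6868 - 10502/16425) = sqrt(112796398/16425) = sqrt(8234137054)/1095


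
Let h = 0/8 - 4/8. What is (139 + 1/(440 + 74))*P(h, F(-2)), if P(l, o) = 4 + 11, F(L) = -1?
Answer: 1071705/514 ≈ 2085.0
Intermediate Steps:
h = -½ (h = 0*(⅛) - 4*⅛ = 0 - ½ = -½ ≈ -0.50000)
P(l, o) = 15
(139 + 1/(440 + 74))*P(h, F(-2)) = (139 + 1/(440 + 74))*15 = (139 + 1/514)*15 = (71447/514)*15 = 1071705/514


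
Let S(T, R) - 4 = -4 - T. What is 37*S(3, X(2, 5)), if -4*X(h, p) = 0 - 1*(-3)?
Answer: -111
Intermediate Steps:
X(h, p) = -3/4 (X(h, p) = -(0 - 1*(-3))/4 = -(0 + 3)/4 = -1/4*3 = -3/4)
S(T, R) = -T (S(T, R) = 4 + (-4 - T) = -T)
37*S(3, X(2, 5)) = 37*(-1*3) = 37*(-3) = -111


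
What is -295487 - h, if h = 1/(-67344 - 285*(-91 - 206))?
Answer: -5112220588/17301 ≈ -2.9549e+5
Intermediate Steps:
h = 1/17301 (h = 1/(-67344 - 285*(-297)) = 1/(-67344 + 84645) = 1/17301 ≈ 5.7800e-5)
-295487 - h = -295487 - 1*1/17301 = -295487 - 1/17301 = -5112220588/17301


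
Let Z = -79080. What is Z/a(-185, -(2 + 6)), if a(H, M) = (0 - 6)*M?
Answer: -3295/2 ≈ -1647.5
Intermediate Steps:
a(H, M) = -6*M
Z/a(-185, -(2 + 6)) = -79080*1/(6*(2 + 6)) = -79080/((-(-6)*8)) = -79080/((-6*(-8))) = -79080/48 = -79080*1/48 = -3295/2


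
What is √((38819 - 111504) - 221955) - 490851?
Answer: -490851 + 4*I*√18415 ≈ -4.9085e+5 + 542.81*I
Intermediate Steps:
√((38819 - 111504) - 221955) - 490851 = √(-72685 - 221955) - 490851 = √(-294640) - 490851 = 4*I*√18415 - 490851 = -490851 + 4*I*√18415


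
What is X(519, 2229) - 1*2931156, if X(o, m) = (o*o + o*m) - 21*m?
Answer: -1551753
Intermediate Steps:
X(o, m) = o² - 21*m + m*o (X(o, m) = (o² + m*o) - 21*m = o² - 21*m + m*o)
X(519, 2229) - 1*2931156 = (519² - 21*2229 + 2229*519) - 1*2931156 = (269361 - 46809 + 1156851) - 2931156 = 1379403 - 2931156 = -1551753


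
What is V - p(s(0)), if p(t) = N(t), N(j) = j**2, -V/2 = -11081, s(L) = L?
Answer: 22162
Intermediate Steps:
V = 22162 (V = -2*(-11081) = 22162)
p(t) = t**2
V - p(s(0)) = 22162 - 1*0**2 = 22162 - 1*0 = 22162 + 0 = 22162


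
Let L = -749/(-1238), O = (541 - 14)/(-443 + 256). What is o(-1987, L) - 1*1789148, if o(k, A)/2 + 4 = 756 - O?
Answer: -19664022/11 ≈ -1.7876e+6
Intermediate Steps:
O = -31/11 (O = 527/(-187) = 527*(-1/187) = -31/11 ≈ -2.8182)
L = 749/1238 (L = -749*(-1/1238) = 749/1238 ≈ 0.60501)
o(k, A) = 16606/11 (o(k, A) = -8 + 2*(756 - 1*(-31/11)) = -8 + 2*(756 + 31/11) = -8 + 2*(8347/11) = -8 + 16694/11 = 16606/11)
o(-1987, L) - 1*1789148 = 16606/11 - 1*1789148 = 16606/11 - 1789148 = -19664022/11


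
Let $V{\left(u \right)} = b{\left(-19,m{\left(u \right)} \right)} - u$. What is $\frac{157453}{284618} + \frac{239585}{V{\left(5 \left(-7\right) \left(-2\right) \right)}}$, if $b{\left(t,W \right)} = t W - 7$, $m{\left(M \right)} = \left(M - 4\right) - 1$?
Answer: $- \frac{33991812597}{186709408} \approx -182.06$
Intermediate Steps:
$m{\left(M \right)} = -5 + M$ ($m{\left(M \right)} = \left(-4 + M\right) - 1 = -5 + M$)
$b{\left(t,W \right)} = -7 + W t$ ($b{\left(t,W \right)} = W t - 7 = -7 + W t$)
$V{\left(u \right)} = 88 - 20 u$ ($V{\left(u \right)} = \left(-7 + \left(-5 + u\right) \left(-19\right)\right) - u = \left(-7 - \left(-95 + 19 u\right)\right) - u = \left(88 - 19 u\right) - u = 88 - 20 u$)
$\frac{157453}{284618} + \frac{239585}{V{\left(5 \left(-7\right) \left(-2\right) \right)}} = \frac{157453}{284618} + \frac{239585}{88 - 20 \cdot 5 \left(-7\right) \left(-2\right)} = 157453 \cdot \frac{1}{284618} + \frac{239585}{88 - 20 \left(\left(-35\right) \left(-2\right)\right)} = \frac{157453}{284618} + \frac{239585}{88 - 1400} = \frac{157453}{284618} + \frac{239585}{-1312} = \frac{157453}{284618} + 239585 \left(- \frac{1}{1312}\right) = \frac{157453}{284618} - \frac{239585}{1312} = - \frac{33991812597}{186709408}$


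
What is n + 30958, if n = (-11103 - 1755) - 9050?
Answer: 9050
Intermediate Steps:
n = -21908 (n = -12858 - 9050 = -21908)
n + 30958 = -21908 + 30958 = 9050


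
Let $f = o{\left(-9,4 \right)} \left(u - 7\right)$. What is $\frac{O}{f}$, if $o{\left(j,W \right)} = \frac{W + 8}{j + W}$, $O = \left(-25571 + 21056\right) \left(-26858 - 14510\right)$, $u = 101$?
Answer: $- \frac{38911775}{47} \approx -8.2791 \cdot 10^{5}$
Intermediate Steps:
$O = 186776520$ ($O = \left(-4515\right) \left(-41368\right) = 186776520$)
$o{\left(j,W \right)} = \frac{8 + W}{W + j}$
$f = - \frac{1128}{5}$ ($f = \frac{8 + 4}{4 - 9} \left(101 - 7\right) = \frac{1}{-5} \cdot 12 \cdot 94 = \left(- \frac{1}{5}\right) 12 \cdot 94 = \left(- \frac{12}{5}\right) 94 = - \frac{1128}{5} \approx -225.6$)
$\frac{O}{f} = \frac{186776520}{- \frac{1128}{5}} = 186776520 \left(- \frac{5}{1128}\right) = - \frac{38911775}{47}$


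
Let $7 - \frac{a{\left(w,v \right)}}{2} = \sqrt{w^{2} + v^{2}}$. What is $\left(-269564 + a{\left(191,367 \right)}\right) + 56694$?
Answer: $-212856 - 2 \sqrt{171170} \approx -2.1368 \cdot 10^{5}$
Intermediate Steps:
$a{\left(w,v \right)} = 14 - 2 \sqrt{v^{2} + w^{2}}$ ($a{\left(w,v \right)} = 14 - 2 \sqrt{w^{2} + v^{2}} = 14 - 2 \sqrt{v^{2} + w^{2}}$)
$\left(-269564 + a{\left(191,367 \right)}\right) + 56694 = \left(-269564 + \left(14 - 2 \sqrt{367^{2} + 191^{2}}\right)\right) + 56694 = \left(-269564 + \left(14 - 2 \sqrt{134689 + 36481}\right)\right) + 56694 = \left(-269564 + \left(14 - 2 \sqrt{171170}\right)\right) + 56694 = \left(-269550 - 2 \sqrt{171170}\right) + 56694 = -212856 - 2 \sqrt{171170}$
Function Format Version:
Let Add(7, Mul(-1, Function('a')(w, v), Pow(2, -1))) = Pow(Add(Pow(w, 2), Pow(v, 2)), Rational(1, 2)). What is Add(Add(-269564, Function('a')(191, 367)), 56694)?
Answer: Add(-212856, Mul(-2, Pow(171170, Rational(1, 2)))) ≈ -2.1368e+5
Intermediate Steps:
Function('a')(w, v) = Add(14, Mul(-2, Pow(Add(Pow(v, 2), Pow(w, 2)), Rational(1, 2)))) (Function('a')(w, v) = Add(14, Mul(-2, Pow(Add(Pow(w, 2), Pow(v, 2)), Rational(1, 2)))) = Add(14, Mul(-2, Pow(Add(Pow(v, 2), Pow(w, 2)), Rational(1, 2)))))
Add(Add(-269564, Function('a')(191, 367)), 56694) = Add(Add(-269564, Add(14, Mul(-2, Pow(Add(Pow(367, 2), Pow(191, 2)), Rational(1, 2))))), 56694) = Add(Add(-269564, Add(14, Mul(-2, Pow(Add(134689, 36481), Rational(1, 2))))), 56694) = Add(Add(-269564, Add(14, Mul(-2, Pow(171170, Rational(1, 2))))), 56694) = Add(Add(-269550, Mul(-2, Pow(171170, Rational(1, 2)))), 56694) = Add(-212856, Mul(-2, Pow(171170, Rational(1, 2))))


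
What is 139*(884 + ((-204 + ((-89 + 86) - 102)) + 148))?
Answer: 100497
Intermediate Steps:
139*(884 + ((-204 + ((-89 + 86) - 102)) + 148)) = 139*(884 + ((-204 + (-3 - 102)) + 148)) = 139*(884 + ((-204 - 105) + 148)) = 139*(884 + (-309 + 148)) = 139*(884 - 161) = 139*723 = 100497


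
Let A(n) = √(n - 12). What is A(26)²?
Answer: 14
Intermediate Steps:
A(n) = √(-12 + n)
A(26)² = (√(-12 + 26))² = (√14)² = 14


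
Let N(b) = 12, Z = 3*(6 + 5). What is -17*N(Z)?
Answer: -204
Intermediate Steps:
Z = 33 (Z = 3*11 = 33)
-17*N(Z) = -17*12 = -204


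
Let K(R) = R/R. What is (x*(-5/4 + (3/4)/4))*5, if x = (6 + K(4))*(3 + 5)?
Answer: -595/2 ≈ -297.50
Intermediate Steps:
K(R) = 1
x = 56 (x = (6 + 1)*(3 + 5) = 7*8 = 56)
(x*(-5/4 + (3/4)/4))*5 = (56*(-5/4 + (3/4)/4))*5 = (56*(-5*¼ + (3*(¼))*(¼)))*5 = (56*(-5/4 + (¾)*(¼)))*5 = (56*(-5/4 + 3/16))*5 = (56*(-17/16))*5 = -119/2*5 = -595/2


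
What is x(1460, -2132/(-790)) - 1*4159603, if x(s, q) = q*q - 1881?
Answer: -649294404744/156025 ≈ -4.1615e+6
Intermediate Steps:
x(s, q) = -1881 + q² (x(s, q) = q² - 1881 = -1881 + q²)
x(1460, -2132/(-790)) - 1*4159603 = (-1881 + (-2132/(-790))²) - 1*4159603 = (-1881 + (-2132*(-1/790))²) - 4159603 = (-1881 + (1066/395)²) - 4159603 = (-1881 + 1136356/156025) - 4159603 = -292346669/156025 - 4159603 = -649294404744/156025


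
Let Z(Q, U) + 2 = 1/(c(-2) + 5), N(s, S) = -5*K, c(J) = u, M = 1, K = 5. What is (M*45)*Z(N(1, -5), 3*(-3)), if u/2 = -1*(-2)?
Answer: -85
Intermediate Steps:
u = 4 (u = 2*(-1*(-2)) = 2*2 = 4)
c(J) = 4
N(s, S) = -25 (N(s, S) = -5*5 = -25)
Z(Q, U) = -17/9 (Z(Q, U) = -2 + 1/(4 + 5) = -2 + 1/9 = -2 + ⅑ = -17/9)
(M*45)*Z(N(1, -5), 3*(-3)) = (1*45)*(-17/9) = 45*(-17/9) = -85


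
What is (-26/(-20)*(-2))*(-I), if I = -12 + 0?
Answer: -156/5 ≈ -31.200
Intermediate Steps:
I = -12
(-26/(-20)*(-2))*(-I) = (-26/(-20)*(-2))*(-1*(-12)) = (-26*(-1/20)*(-2))*12 = ((13/10)*(-2))*12 = -13/5*12 = -156/5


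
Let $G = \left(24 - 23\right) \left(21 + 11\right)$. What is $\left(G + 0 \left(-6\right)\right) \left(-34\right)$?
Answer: $-1088$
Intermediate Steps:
$G = 32$ ($G = 1 \cdot 32 = 32$)
$\left(G + 0 \left(-6\right)\right) \left(-34\right) = \left(32 + 0 \left(-6\right)\right) \left(-34\right) = \left(32 + 0\right) \left(-34\right) = 32 \left(-34\right) = -1088$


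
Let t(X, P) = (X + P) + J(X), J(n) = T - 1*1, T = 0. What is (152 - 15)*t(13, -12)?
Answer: 0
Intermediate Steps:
J(n) = -1 (J(n) = 0 - 1*1 = 0 - 1 = -1)
t(X, P) = -1 + P + X (t(X, P) = (X + P) - 1 = (P + X) - 1 = -1 + P + X)
(152 - 15)*t(13, -12) = (152 - 15)*(-1 - 12 + 13) = 137*0 = 0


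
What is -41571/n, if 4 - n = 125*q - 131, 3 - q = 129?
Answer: -4619/1765 ≈ -2.6170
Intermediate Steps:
q = -126 (q = 3 - 1*129 = 3 - 129 = -126)
n = 15885 (n = 4 - (125*(-126) - 131) = 4 - (-15750 - 131) = 4 - 1*(-15881) = 4 + 15881 = 15885)
-41571/n = -41571/15885 = -41571*1/15885 = -4619/1765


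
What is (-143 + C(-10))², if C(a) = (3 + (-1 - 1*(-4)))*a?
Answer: 41209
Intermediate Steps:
C(a) = 6*a (C(a) = (3 + (-1 + 4))*a = (3 + 3)*a = 6*a)
(-143 + C(-10))² = (-143 + 6*(-10))² = (-143 - 60)² = (-203)² = 41209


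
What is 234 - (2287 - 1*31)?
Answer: -2022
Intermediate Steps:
234 - (2287 - 1*31) = 234 - (2287 - 31) = 234 - 1*2256 = 234 - 2256 = -2022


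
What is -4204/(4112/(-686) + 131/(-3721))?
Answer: 5365577812/7695309 ≈ 697.25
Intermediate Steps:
-4204/(4112/(-686) + 131/(-3721)) = -4204/(4112*(-1/686) + 131*(-1/3721)) = -4204/(-2056/343 - 131/3721) = -4204/(-7695309/1276303) = -4204*(-1276303/7695309) = 5365577812/7695309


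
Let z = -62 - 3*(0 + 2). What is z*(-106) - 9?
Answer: 7199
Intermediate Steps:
z = -68 (z = -62 - 3*2 = -62 - 1*6 = -62 - 6 = -68)
z*(-106) - 9 = -68*(-106) - 9 = 7208 - 9 = 7199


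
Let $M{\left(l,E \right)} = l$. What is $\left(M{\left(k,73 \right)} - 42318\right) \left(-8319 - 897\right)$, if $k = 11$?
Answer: $389901312$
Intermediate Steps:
$\left(M{\left(k,73 \right)} - 42318\right) \left(-8319 - 897\right) = \left(11 - 42318\right) \left(-8319 - 897\right) = \left(-42307\right) \left(-9216\right) = 389901312$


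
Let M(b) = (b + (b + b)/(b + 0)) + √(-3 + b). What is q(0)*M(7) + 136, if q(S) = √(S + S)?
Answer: 136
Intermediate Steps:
q(S) = √2*√S (q(S) = √(2*S) = √2*√S)
M(b) = 2 + b + √(-3 + b) (M(b) = (b + (2*b)/b) + √(-3 + b) = (b + 2) + √(-3 + b) = (2 + b) + √(-3 + b) = 2 + b + √(-3 + b))
q(0)*M(7) + 136 = (√2*√0)*(2 + 7 + √(-3 + 7)) + 136 = (√2*0)*(2 + 7 + √4) + 136 = 0*(2 + 7 + 2) + 136 = 0*11 + 136 = 0 + 136 = 136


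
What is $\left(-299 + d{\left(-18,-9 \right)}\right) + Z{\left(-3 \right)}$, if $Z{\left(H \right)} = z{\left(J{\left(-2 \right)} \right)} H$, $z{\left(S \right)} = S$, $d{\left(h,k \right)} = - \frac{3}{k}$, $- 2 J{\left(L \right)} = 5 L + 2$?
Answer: $- \frac{932}{3} \approx -310.67$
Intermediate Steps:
$J{\left(L \right)} = -1 - \frac{5 L}{2}$ ($J{\left(L \right)} = - \frac{5 L + 2}{2} = - \frac{2 + 5 L}{2} = -1 - \frac{5 L}{2}$)
$Z{\left(H \right)} = 4 H$ ($Z{\left(H \right)} = \left(-1 - -5\right) H = \left(-1 + 5\right) H = 4 H$)
$\left(-299 + d{\left(-18,-9 \right)}\right) + Z{\left(-3 \right)} = \left(-299 - \frac{3}{-9}\right) + 4 \left(-3\right) = \left(-299 - - \frac{1}{3}\right) - 12 = \left(-299 + \frac{1}{3}\right) - 12 = - \frac{896}{3} - 12 = - \frac{932}{3}$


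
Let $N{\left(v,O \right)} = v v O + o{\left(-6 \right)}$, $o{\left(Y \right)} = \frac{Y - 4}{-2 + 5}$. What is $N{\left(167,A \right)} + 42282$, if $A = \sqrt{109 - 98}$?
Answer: $\frac{126836}{3} + 27889 \sqrt{11} \approx 1.3478 \cdot 10^{5}$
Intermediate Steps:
$o{\left(Y \right)} = - \frac{4}{3} + \frac{Y}{3}$ ($o{\left(Y \right)} = \frac{-4 + Y}{3} = \left(-4 + Y\right) \frac{1}{3} = - \frac{4}{3} + \frac{Y}{3}$)
$A = \sqrt{11} \approx 3.3166$
$N{\left(v,O \right)} = - \frac{10}{3} + O v^{2}$ ($N{\left(v,O \right)} = v v O + \left(- \frac{4}{3} + \frac{1}{3} \left(-6\right)\right) = v^{2} O - \frac{10}{3} = O v^{2} - \frac{10}{3} = - \frac{10}{3} + O v^{2}$)
$N{\left(167,A \right)} + 42282 = \left(- \frac{10}{3} + \sqrt{11} \cdot 167^{2}\right) + 42282 = \left(- \frac{10}{3} + \sqrt{11} \cdot 27889\right) + 42282 = \left(- \frac{10}{3} + 27889 \sqrt{11}\right) + 42282 = \frac{126836}{3} + 27889 \sqrt{11}$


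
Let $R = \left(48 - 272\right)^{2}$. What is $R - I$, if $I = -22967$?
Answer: $73143$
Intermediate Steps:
$R = 50176$ ($R = \left(-224\right)^{2} = 50176$)
$R - I = 50176 - -22967 = 50176 + 22967 = 73143$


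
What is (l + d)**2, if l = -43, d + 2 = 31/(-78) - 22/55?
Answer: 319015321/152100 ≈ 2097.4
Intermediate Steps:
d = -1091/390 (d = -2 + (31/(-78) - 22/55) = -2 + (31*(-1/78) - 22*1/55) = -2 + (-31/78 - 2/5) = -2 - 311/390 = -1091/390 ≈ -2.7974)
(l + d)**2 = (-43 - 1091/390)**2 = (-17861/390)**2 = 319015321/152100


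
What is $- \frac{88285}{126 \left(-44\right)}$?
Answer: $\frac{88285}{5544} \approx 15.924$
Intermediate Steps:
$- \frac{88285}{126 \left(-44\right)} = - \frac{88285}{-5544} = \left(-88285\right) \left(- \frac{1}{5544}\right) = \frac{88285}{5544}$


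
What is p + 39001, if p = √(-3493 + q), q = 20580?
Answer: 39001 + √17087 ≈ 39132.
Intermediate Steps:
p = √17087 (p = √(-3493 + 20580) = √17087 ≈ 130.72)
p + 39001 = √17087 + 39001 = 39001 + √17087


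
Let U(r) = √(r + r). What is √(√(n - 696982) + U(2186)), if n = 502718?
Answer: √(2*√1093 + 2*I*√48566) ≈ 15.997 + 13.776*I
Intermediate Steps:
U(r) = √2*√r (U(r) = √(2*r) = √2*√r)
√(√(n - 696982) + U(2186)) = √(√(502718 - 696982) + √2*√2186) = √(√(-194264) + 2*√1093) = √(2*I*√48566 + 2*√1093) = √(2*√1093 + 2*I*√48566)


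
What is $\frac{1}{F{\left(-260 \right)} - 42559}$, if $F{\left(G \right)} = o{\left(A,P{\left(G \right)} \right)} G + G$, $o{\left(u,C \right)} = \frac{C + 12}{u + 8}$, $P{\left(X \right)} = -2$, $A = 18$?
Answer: $- \frac{1}{42919} \approx -2.33 \cdot 10^{-5}$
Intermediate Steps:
$o{\left(u,C \right)} = \frac{12 + C}{8 + u}$
$F{\left(G \right)} = \frac{18 G}{13}$ ($F{\left(G \right)} = \frac{12 - 2}{8 + 18} G + G = \frac{1}{26} \cdot 10 G + G = \frac{5 G}{13} + G = \frac{18 G}{13}$)
$\frac{1}{F{\left(-260 \right)} - 42559} = \frac{1}{\frac{18}{13} \left(-260\right) - 42559} = \frac{1}{-360 - 42559} = \frac{1}{-42919} = - \frac{1}{42919}$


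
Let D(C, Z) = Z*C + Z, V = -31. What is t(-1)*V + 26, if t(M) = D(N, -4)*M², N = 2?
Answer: 398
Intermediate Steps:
D(C, Z) = Z + C*Z (D(C, Z) = C*Z + Z = Z + C*Z)
t(M) = -12*M² (t(M) = (-4*(1 + 2))*M² = (-4*3)*M² = -12*M²)
t(-1)*V + 26 = -12*(-1)²*(-31) + 26 = -12*1*(-31) + 26 = -12*(-31) + 26 = 372 + 26 = 398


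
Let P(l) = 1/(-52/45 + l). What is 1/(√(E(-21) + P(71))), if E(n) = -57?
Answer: -I*√562930158/179106 ≈ -0.13247*I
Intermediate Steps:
P(l) = 1/(-52/45 + l) (P(l) = 1/(-52*1/45 + l) = 1/(-52/45 + l))
1/(√(E(-21) + P(71))) = 1/(√(-57 + 45/(-52 + 45*71))) = 1/(√(-57 + 45/(-52 + 3195))) = 1/(√(-57 + 45/3143)) = 1/(√(-179106/3143)) = 1/(I*√562930158/3143) = -I*√562930158/179106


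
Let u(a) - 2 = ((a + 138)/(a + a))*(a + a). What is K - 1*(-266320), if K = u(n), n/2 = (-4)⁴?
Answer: 266972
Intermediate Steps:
n = 512 (n = 2*(-4)⁴ = 2*256 = 512)
u(a) = 140 + a (u(a) = 2 + ((a + 138)/(a + a))*(a + a) = 2 + ((138 + a)/((2*a)))*(2*a) = 2 + ((138 + a)*(1/(2*a)))*(2*a) = 2 + ((138 + a)/(2*a))*(2*a) = 2 + (138 + a) = 140 + a)
K = 652 (K = 140 + 512 = 652)
K - 1*(-266320) = 652 - 1*(-266320) = 652 + 266320 = 266972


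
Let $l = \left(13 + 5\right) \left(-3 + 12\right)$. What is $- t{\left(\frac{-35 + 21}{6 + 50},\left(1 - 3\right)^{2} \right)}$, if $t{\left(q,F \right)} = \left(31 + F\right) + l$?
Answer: $-197$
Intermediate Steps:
$l = 162$ ($l = 18 \cdot 9 = 162$)
$t{\left(q,F \right)} = 193 + F$ ($t{\left(q,F \right)} = \left(31 + F\right) + 162 = 193 + F$)
$- t{\left(\frac{-35 + 21}{6 + 50},\left(1 - 3\right)^{2} \right)} = - (193 + \left(1 - 3\right)^{2}) = - (193 + \left(-2\right)^{2}) = - (193 + 4) = \left(-1\right) 197 = -197$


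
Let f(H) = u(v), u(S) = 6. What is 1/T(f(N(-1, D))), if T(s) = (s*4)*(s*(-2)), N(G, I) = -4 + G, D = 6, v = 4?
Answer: -1/288 ≈ -0.0034722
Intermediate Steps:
f(H) = 6
T(s) = -8*s² (T(s) = (4*s)*(-2*s) = -8*s²)
1/T(f(N(-1, D))) = 1/(-8*6²) = 1/(-8*36) = 1/(-288) = -1/288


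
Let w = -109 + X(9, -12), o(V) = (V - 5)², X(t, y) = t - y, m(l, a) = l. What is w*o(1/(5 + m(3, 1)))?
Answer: -16731/8 ≈ -2091.4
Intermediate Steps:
o(V) = (-5 + V)²
w = -88 (w = -109 + (9 - 1*(-12)) = -109 + (9 + 12) = -109 + 21 = -88)
w*o(1/(5 + m(3, 1))) = -88*(-5 + 1/(5 + 3))² = -88*(-5 + 1/8)² = -88*(-5 + ⅛)² = -88*(-39/8)² = -88*1521/64 = -16731/8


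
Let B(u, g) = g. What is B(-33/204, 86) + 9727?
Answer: 9813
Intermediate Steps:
B(-33/204, 86) + 9727 = 86 + 9727 = 9813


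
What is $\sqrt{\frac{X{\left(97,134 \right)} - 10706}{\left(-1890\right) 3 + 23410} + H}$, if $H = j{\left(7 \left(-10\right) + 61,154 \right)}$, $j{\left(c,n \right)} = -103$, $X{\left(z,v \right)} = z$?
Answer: $\frac{i \sqrt{8150771615}}{8870} \approx 10.178 i$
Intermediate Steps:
$H = -103$
$\sqrt{\frac{X{\left(97,134 \right)} - 10706}{\left(-1890\right) 3 + 23410} + H} = \sqrt{\frac{97 - 10706}{\left(-1890\right) 3 + 23410} - 103} = \sqrt{- \frac{10609}{-5670 + 23410} - 103} = \sqrt{- \frac{10609}{17740} - 103} = \sqrt{- \frac{1837829}{17740}} = \frac{i \sqrt{8150771615}}{8870}$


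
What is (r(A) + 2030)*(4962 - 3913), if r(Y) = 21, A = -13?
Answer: 2151499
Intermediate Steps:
(r(A) + 2030)*(4962 - 3913) = (21 + 2030)*(4962 - 3913) = 2051*1049 = 2151499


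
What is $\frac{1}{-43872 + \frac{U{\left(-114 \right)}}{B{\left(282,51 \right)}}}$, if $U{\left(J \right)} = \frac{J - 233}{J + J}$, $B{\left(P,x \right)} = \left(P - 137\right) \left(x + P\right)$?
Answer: $- \frac{11008980}{482985970213} \approx -2.2794 \cdot 10^{-5}$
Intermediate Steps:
$B{\left(P,x \right)} = \left(-137 + P\right) \left(P + x\right)$
$U{\left(J \right)} = \frac{-233 + J}{2 J}$
$\frac{1}{-43872 + \frac{U{\left(-114 \right)}}{B{\left(282,51 \right)}}} = \frac{1}{-43872 + \frac{\frac{1}{2} \frac{1}{-114} \left(-233 - 114\right)}{282^{2} - 38634 - 6987 + 282 \cdot 51}} = \frac{1}{-43872 + \frac{\frac{1}{2} \left(- \frac{1}{114}\right) \left(-347\right)}{79524 - 38634 - 6987 + 14382}} = \frac{1}{-43872 + \frac{347}{228 \cdot 48285}} = \frac{1}{-43872 + \frac{347}{228} \cdot \frac{1}{48285}} = \frac{1}{-43872 + \frac{347}{11008980}} = \frac{1}{- \frac{482985970213}{11008980}} = - \frac{11008980}{482985970213}$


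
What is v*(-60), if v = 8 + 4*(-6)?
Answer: 960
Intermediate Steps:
v = -16 (v = 8 - 24 = -16)
v*(-60) = -16*(-60) = 960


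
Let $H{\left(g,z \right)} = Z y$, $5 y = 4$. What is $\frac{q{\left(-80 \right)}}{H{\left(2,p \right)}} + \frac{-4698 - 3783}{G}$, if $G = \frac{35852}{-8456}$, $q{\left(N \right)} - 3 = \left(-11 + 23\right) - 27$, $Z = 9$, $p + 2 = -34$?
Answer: $\frac{53741687}{26889} \approx 1998.6$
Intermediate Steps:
$y = \frac{4}{5}$ ($y = \frac{1}{5} \cdot 4 = \frac{4}{5} \approx 0.8$)
$p = -36$ ($p = -2 - 34 = -36$)
$H{\left(g,z \right)} = \frac{36}{5}$ ($H{\left(g,z \right)} = 9 \cdot \frac{4}{5} = \frac{36}{5}$)
$q{\left(N \right)} = -12$ ($q{\left(N \right)} = 3 + \left(\left(-11 + 23\right) - 27\right) = 3 + \left(12 - 27\right) = 3 - 15 = -12$)
$G = - \frac{8963}{2114}$ ($G = 35852 \left(- \frac{1}{8456}\right) = - \frac{8963}{2114} \approx -4.2398$)
$\frac{q{\left(-80 \right)}}{H{\left(2,p \right)}} + \frac{-4698 - 3783}{G} = - \frac{12}{\frac{36}{5}} + \frac{-4698 - 3783}{- \frac{8963}{2114}} = \left(-12\right) \frac{5}{36} - - \frac{17928834}{8963} = - \frac{5}{3} + \frac{17928834}{8963} = \frac{53741687}{26889}$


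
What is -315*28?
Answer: -8820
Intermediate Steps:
-315*28 = -21*420 = -8820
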